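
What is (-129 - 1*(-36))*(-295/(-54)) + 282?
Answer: -4069/18 ≈ -226.06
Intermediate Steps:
(-129 - 1*(-36))*(-295/(-54)) + 282 = (-129 + 36)*(-295*(-1/54)) + 282 = -93*295/54 + 282 = -9145/18 + 282 = -4069/18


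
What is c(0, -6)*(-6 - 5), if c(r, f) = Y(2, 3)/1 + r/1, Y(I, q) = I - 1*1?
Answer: -11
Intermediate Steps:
Y(I, q) = -1 + I (Y(I, q) = I - 1 = -1 + I)
c(r, f) = 1 + r (c(r, f) = (-1 + 2)/1 + r/1 = 1*1 + r*1 = 1 + r)
c(0, -6)*(-6 - 5) = (1 + 0)*(-6 - 5) = 1*(-11) = -11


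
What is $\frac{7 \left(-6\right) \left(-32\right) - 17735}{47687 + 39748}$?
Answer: $- \frac{16391}{87435} \approx -0.18746$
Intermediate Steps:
$\frac{7 \left(-6\right) \left(-32\right) - 17735}{47687 + 39748} = \frac{\left(-42\right) \left(-32\right) - 17735}{87435} = \left(1344 - 17735\right) \frac{1}{87435} = \left(-16391\right) \frac{1}{87435} = - \frac{16391}{87435}$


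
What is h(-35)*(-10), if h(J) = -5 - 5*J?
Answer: -1700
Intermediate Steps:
h(-35)*(-10) = (-5 - 5*(-35))*(-10) = (-5 + 175)*(-10) = 170*(-10) = -1700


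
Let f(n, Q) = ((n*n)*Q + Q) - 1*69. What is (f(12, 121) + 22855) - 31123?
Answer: 9208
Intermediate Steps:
f(n, Q) = -69 + Q + Q*n² (f(n, Q) = (n²*Q + Q) - 69 = (Q*n² + Q) - 69 = (Q + Q*n²) - 69 = -69 + Q + Q*n²)
(f(12, 121) + 22855) - 31123 = ((-69 + 121 + 121*12²) + 22855) - 31123 = ((-69 + 121 + 121*144) + 22855) - 31123 = ((-69 + 121 + 17424) + 22855) - 31123 = (17476 + 22855) - 31123 = 40331 - 31123 = 9208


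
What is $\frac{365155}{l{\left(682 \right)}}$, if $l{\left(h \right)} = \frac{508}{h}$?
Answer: $\frac{124517855}{254} \approx 4.9023 \cdot 10^{5}$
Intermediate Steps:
$\frac{365155}{l{\left(682 \right)}} = \frac{365155}{508 \cdot \frac{1}{682}} = \frac{365155}{\frac{254}{341}} = 365155 \cdot \frac{341}{254} = \frac{124517855}{254}$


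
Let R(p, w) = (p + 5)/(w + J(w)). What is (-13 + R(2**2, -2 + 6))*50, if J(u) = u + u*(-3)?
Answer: -1525/2 ≈ -762.50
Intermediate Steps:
J(u) = -2*u (J(u) = u - 3*u = -2*u)
R(p, w) = -(5 + p)/w (R(p, w) = (p + 5)/(w - 2*w) = (5 + p)/((-w)) = (5 + p)*(-1/w) = -(5 + p)/w)
(-13 + R(2**2, -2 + 6))*50 = (-13 + (-5 - 1*2**2)/(-2 + 6))*50 = (-13 + (-5 - 1*4)/4)*50 = (-13 + (-5 - 4)/4)*50 = (-13 + (1/4)*(-9))*50 = (-13 - 9/4)*50 = -61/4*50 = -1525/2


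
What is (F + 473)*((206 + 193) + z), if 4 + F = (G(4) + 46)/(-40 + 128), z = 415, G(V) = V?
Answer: 764457/2 ≈ 3.8223e+5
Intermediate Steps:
F = -151/44 (F = -4 + (4 + 46)/(-40 + 128) = -4 + 50/88 = -4 + 50*(1/88) = -4 + 25/44 = -151/44 ≈ -3.4318)
(F + 473)*((206 + 193) + z) = (-151/44 + 473)*((206 + 193) + 415) = 20661*(399 + 415)/44 = (20661/44)*814 = 764457/2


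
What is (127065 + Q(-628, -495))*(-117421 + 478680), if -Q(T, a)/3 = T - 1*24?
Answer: 46609997439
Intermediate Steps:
Q(T, a) = 72 - 3*T (Q(T, a) = -3*(T - 1*24) = -3*(T - 24) = -3*(-24 + T) = 72 - 3*T)
(127065 + Q(-628, -495))*(-117421 + 478680) = (127065 + (72 - 3*(-628)))*(-117421 + 478680) = (127065 + (72 + 1884))*361259 = (127065 + 1956)*361259 = 129021*361259 = 46609997439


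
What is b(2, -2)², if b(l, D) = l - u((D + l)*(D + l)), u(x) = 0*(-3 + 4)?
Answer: 4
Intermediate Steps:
u(x) = 0 (u(x) = 0*1 = 0)
b(l, D) = l (b(l, D) = l - 1*0 = l + 0 = l)
b(2, -2)² = 2² = 4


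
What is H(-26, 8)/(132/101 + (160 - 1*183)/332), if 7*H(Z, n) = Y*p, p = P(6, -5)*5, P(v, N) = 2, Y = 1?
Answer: 335320/290507 ≈ 1.1543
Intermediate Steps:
p = 10 (p = 2*5 = 10)
H(Z, n) = 10/7 (H(Z, n) = (1*10)/7 = (⅐)*10 = 10/7)
H(-26, 8)/(132/101 + (160 - 1*183)/332) = 10/(7*(132/101 + (160 - 1*183)/332)) = 10/(7*(132*(1/101) + (160 - 183)*(1/332))) = 10/(7*(132/101 - 23*1/332)) = 10/(7*(132/101 - 23/332)) = 10/(7*(41501/33532)) = (10/7)*(33532/41501) = 335320/290507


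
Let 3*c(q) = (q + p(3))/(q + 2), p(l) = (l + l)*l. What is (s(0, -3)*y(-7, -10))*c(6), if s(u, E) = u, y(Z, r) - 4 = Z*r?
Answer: 0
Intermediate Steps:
y(Z, r) = 4 + Z*r
p(l) = 2*l² (p(l) = (2*l)*l = 2*l²)
c(q) = (18 + q)/(3*(2 + q)) (c(q) = ((q + 2*3²)/(q + 2))/3 = ((q + 2*9)/(2 + q))/3 = ((q + 18)/(2 + q))/3 = ((18 + q)/(2 + q))/3 = (18 + q)/(3*(2 + q)))
(s(0, -3)*y(-7, -10))*c(6) = (0*(4 - 7*(-10)))*((18 + 6)/(3*(2 + 6))) = (0*(4 + 70))*((⅓)*24/8) = (0*74)*((⅓)*(⅛)*24) = 0*1 = 0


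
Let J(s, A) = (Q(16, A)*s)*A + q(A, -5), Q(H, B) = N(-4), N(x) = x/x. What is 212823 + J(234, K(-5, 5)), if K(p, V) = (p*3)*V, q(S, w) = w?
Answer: 195268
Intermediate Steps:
N(x) = 1
Q(H, B) = 1
K(p, V) = 3*V*p (K(p, V) = (3*p)*V = 3*V*p)
J(s, A) = -5 + A*s (J(s, A) = (1*s)*A - 5 = s*A - 5 = A*s - 5 = -5 + A*s)
212823 + J(234, K(-5, 5)) = 212823 + (-5 + (3*5*(-5))*234) = 212823 + (-5 - 75*234) = 212823 + (-5 - 17550) = 212823 - 17555 = 195268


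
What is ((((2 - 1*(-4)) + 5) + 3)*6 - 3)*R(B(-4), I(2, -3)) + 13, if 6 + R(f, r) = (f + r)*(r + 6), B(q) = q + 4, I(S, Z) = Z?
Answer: -1202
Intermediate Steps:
B(q) = 4 + q
R(f, r) = -6 + (6 + r)*(f + r) (R(f, r) = -6 + (f + r)*(r + 6) = -6 + (f + r)*(6 + r) = -6 + (6 + r)*(f + r))
((((2 - 1*(-4)) + 5) + 3)*6 - 3)*R(B(-4), I(2, -3)) + 13 = ((((2 - 1*(-4)) + 5) + 3)*6 - 3)*(-6 + (-3)² + 6*(4 - 4) + 6*(-3) + (4 - 4)*(-3)) + 13 = ((((2 + 4) + 5) + 3)*6 - 3)*(-6 + 9 + 6*0 - 18 + 0*(-3)) + 13 = (((6 + 5) + 3)*6 - 3)*(-6 + 9 + 0 - 18 + 0) + 13 = ((11 + 3)*6 - 3)*(-15) + 13 = (14*6 - 3)*(-15) + 13 = (84 - 3)*(-15) + 13 = 81*(-15) + 13 = -1215 + 13 = -1202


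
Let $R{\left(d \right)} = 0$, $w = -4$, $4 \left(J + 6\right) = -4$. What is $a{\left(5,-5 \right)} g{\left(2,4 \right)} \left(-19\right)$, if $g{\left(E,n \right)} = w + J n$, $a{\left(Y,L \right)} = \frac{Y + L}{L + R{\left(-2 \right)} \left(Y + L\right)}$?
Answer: $0$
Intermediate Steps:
$J = -7$ ($J = -6 + \frac{1}{4} \left(-4\right) = -6 - 1 = -7$)
$a{\left(Y,L \right)} = \frac{L + Y}{L}$ ($a{\left(Y,L \right)} = \frac{Y + L}{L + 0 \left(Y + L\right)} = \frac{L + Y}{L + 0 \left(L + Y\right)} = \frac{L + Y}{L + 0} = \frac{L + Y}{L}$)
$g{\left(E,n \right)} = -4 - 7 n$
$a{\left(5,-5 \right)} g{\left(2,4 \right)} \left(-19\right) = \frac{-5 + 5}{-5} \left(-4 - 28\right) \left(-19\right) = \left(- \frac{1}{5}\right) 0 \left(-4 - 28\right) \left(-19\right) = 0 \left(-32\right) \left(-19\right) = 0 \left(-19\right) = 0$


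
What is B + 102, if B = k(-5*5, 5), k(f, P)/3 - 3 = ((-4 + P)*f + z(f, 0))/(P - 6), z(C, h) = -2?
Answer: 192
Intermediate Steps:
k(f, P) = 9 + 3*(-2 + f*(-4 + P))/(-6 + P) (k(f, P) = 9 + 3*(((-4 + P)*f - 2)/(P - 6)) = 9 + 3*((f*(-4 + P) - 2)/(-6 + P)) = 9 + 3*((-2 + f*(-4 + P))/(-6 + P)) = 9 + 3*(-2 + f*(-4 + P))/(-6 + P))
B = 90 (B = 3*(-20 - (-20)*5 + 3*5 + 5*(-5*5))/(-6 + 5) = 3*(-20 - 4*(-25) + 15 + 5*(-25))/(-1) = 3*(-1)*(-20 + 100 + 15 - 125) = 3*(-1)*(-30) = 90)
B + 102 = 90 + 102 = 192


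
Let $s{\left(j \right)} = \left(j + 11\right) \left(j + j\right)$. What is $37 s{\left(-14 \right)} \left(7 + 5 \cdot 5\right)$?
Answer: $99456$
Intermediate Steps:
$s{\left(j \right)} = 2 j \left(11 + j\right)$ ($s{\left(j \right)} = \left(11 + j\right) 2 j = 2 j \left(11 + j\right)$)
$37 s{\left(-14 \right)} \left(7 + 5 \cdot 5\right) = 37 \cdot 2 \left(-14\right) \left(11 - 14\right) \left(7 + 5 \cdot 5\right) = 37 \cdot 2 \left(-14\right) \left(-3\right) \left(7 + 25\right) = 37 \cdot 84 \cdot 32 = 3108 \cdot 32 = 99456$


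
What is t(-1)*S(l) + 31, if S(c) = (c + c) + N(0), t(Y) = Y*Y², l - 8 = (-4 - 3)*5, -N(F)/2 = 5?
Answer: 95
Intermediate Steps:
N(F) = -10 (N(F) = -2*5 = -10)
l = -27 (l = 8 + (-4 - 3)*5 = 8 - 7*5 = 8 - 35 = -27)
t(Y) = Y³
S(c) = -10 + 2*c (S(c) = (c + c) - 10 = 2*c - 10 = -10 + 2*c)
t(-1)*S(l) + 31 = (-1)³*(-10 + 2*(-27)) + 31 = -(-10 - 54) + 31 = -1*(-64) + 31 = 64 + 31 = 95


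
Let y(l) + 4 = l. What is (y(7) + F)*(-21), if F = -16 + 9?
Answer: 84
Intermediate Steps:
F = -7
y(l) = -4 + l
(y(7) + F)*(-21) = ((-4 + 7) - 7)*(-21) = (3 - 7)*(-21) = -4*(-21) = 84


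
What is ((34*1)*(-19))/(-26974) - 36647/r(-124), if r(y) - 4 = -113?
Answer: 494293296/1470083 ≈ 336.23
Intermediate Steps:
r(y) = -109 (r(y) = 4 - 113 = -109)
((34*1)*(-19))/(-26974) - 36647/r(-124) = ((34*1)*(-19))/(-26974) - 36647/(-109) = (34*(-19))*(-1/26974) - 36647*(-1/109) = -646*(-1/26974) + 36647/109 = 323/13487 + 36647/109 = 494293296/1470083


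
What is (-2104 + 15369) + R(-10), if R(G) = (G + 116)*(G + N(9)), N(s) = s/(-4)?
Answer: 23933/2 ≈ 11967.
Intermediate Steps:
N(s) = -s/4 (N(s) = s*(-¼) = -s/4)
R(G) = (116 + G)*(-9/4 + G) (R(G) = (G + 116)*(G - ¼*9) = (116 + G)*(G - 9/4) = (116 + G)*(-9/4 + G))
(-2104 + 15369) + R(-10) = (-2104 + 15369) + (-261 + (-10)² + (455/4)*(-10)) = 13265 + (-261 + 100 - 2275/2) = 13265 - 2597/2 = 23933/2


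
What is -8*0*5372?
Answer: 0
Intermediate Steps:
-8*0*5372 = 0*5372 = 0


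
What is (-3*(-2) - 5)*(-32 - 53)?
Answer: -85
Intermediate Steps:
(-3*(-2) - 5)*(-32 - 53) = (6 - 5)*(-85) = 1*(-85) = -85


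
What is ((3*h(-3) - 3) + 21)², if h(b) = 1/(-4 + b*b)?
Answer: 8649/25 ≈ 345.96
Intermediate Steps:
h(b) = 1/(-4 + b²)
((3*h(-3) - 3) + 21)² = ((3/(-4 + (-3)²) - 3) + 21)² = ((3/(-4 + 9) - 3) + 21)² = ((3/5 - 3) + 21)² = ((3*(⅕) - 3) + 21)² = ((⅗ - 3) + 21)² = (-12/5 + 21)² = (93/5)² = 8649/25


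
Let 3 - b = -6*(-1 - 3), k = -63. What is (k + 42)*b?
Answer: 441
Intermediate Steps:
b = -21 (b = 3 - (-6)*(-1 - 3) = 3 - (-6)*(-4) = 3 - 1*24 = 3 - 24 = -21)
(k + 42)*b = (-63 + 42)*(-21) = -21*(-21) = 441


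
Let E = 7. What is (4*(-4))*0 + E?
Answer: 7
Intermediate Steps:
(4*(-4))*0 + E = (4*(-4))*0 + 7 = -16*0 + 7 = 0 + 7 = 7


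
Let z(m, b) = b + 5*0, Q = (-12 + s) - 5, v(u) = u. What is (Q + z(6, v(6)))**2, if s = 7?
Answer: 16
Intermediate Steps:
Q = -10 (Q = (-12 + 7) - 5 = -5 - 5 = -10)
z(m, b) = b (z(m, b) = b + 0 = b)
(Q + z(6, v(6)))**2 = (-10 + 6)**2 = (-4)**2 = 16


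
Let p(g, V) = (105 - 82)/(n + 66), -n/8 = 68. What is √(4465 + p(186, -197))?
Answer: √1020170066/478 ≈ 66.820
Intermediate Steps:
n = -544 (n = -8*68 = -544)
p(g, V) = -23/478 (p(g, V) = (105 - 82)/(-544 + 66) = 23/(-478) = 23*(-1/478) = -23/478)
√(4465 + p(186, -197)) = √(4465 - 23/478) = √(2134247/478) = √1020170066/478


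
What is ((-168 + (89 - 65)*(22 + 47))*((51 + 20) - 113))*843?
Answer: -52684128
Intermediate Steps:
((-168 + (89 - 65)*(22 + 47))*((51 + 20) - 113))*843 = ((-168 + 24*69)*(71 - 113))*843 = ((-168 + 1656)*(-42))*843 = (1488*(-42))*843 = -62496*843 = -52684128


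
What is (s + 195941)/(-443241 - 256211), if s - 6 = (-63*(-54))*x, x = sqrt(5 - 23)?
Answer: -195947/699452 - 5103*I*sqrt(2)/349726 ≈ -0.28014 - 0.020635*I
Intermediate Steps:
x = 3*I*sqrt(2) (x = sqrt(-18) = 3*I*sqrt(2) ≈ 4.2426*I)
s = 6 + 10206*I*sqrt(2) (s = 6 + (-63*(-54))*(3*I*sqrt(2)) = 6 + 3402*(3*I*sqrt(2)) = 6 + 10206*I*sqrt(2) ≈ 6.0 + 14433.0*I)
(s + 195941)/(-443241 - 256211) = ((6 + 10206*I*sqrt(2)) + 195941)/(-443241 - 256211) = (195947 + 10206*I*sqrt(2))/(-699452) = (195947 + 10206*I*sqrt(2))*(-1/699452) = -195947/699452 - 5103*I*sqrt(2)/349726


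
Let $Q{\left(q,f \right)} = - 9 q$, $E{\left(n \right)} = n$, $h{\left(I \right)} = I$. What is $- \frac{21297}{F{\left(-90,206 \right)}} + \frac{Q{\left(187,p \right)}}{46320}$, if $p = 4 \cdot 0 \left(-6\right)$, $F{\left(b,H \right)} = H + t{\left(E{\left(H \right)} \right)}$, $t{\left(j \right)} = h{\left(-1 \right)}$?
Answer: $- \frac{65788137}{633040} \approx -103.92$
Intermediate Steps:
$t{\left(j \right)} = -1$
$F{\left(b,H \right)} = -1 + H$ ($F{\left(b,H \right)} = H - 1 = -1 + H$)
$p = 0$ ($p = 0 \left(-6\right) = 0$)
$- \frac{21297}{F{\left(-90,206 \right)}} + \frac{Q{\left(187,p \right)}}{46320} = - \frac{21297}{-1 + 206} + \frac{\left(-9\right) 187}{46320} = - \frac{21297}{205} - \frac{561}{15440} = - \frac{65788137}{633040}$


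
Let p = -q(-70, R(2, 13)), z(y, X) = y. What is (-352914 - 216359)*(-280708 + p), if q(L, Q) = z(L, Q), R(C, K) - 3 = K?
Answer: 159759636174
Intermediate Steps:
R(C, K) = 3 + K
q(L, Q) = L
p = 70 (p = -1*(-70) = 70)
(-352914 - 216359)*(-280708 + p) = (-352914 - 216359)*(-280708 + 70) = -569273*(-280638) = 159759636174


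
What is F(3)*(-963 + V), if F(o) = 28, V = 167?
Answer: -22288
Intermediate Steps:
F(3)*(-963 + V) = 28*(-963 + 167) = 28*(-796) = -22288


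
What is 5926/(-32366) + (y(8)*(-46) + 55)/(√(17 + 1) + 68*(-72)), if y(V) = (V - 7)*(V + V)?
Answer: -948250237/21551079113 + 227*√2/2663422 ≈ -0.043880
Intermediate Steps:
y(V) = 2*V*(-7 + V) (y(V) = (-7 + V)*(2*V) = 2*V*(-7 + V))
5926/(-32366) + (y(8)*(-46) + 55)/(√(17 + 1) + 68*(-72)) = 5926/(-32366) + ((2*8*(-7 + 8))*(-46) + 55)/(√(17 + 1) + 68*(-72)) = 5926*(-1/32366) + ((2*8*1)*(-46) + 55)/(√18 - 4896) = -2963/16183 + (16*(-46) + 55)/(3*√2 - 4896) = -2963/16183 + (-736 + 55)/(-4896 + 3*√2) = -2963/16183 - 681/(-4896 + 3*√2)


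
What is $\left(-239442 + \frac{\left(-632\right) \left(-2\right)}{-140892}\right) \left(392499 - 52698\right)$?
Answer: $- \frac{955278686856494}{11741} \approx -8.1363 \cdot 10^{10}$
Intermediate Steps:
$\left(-239442 + \frac{\left(-632\right) \left(-2\right)}{-140892}\right) \left(392499 - 52698\right) = \left(-239442 + 1264 \left(- \frac{1}{140892}\right)\right) 339801 = \left(-239442 - \frac{316}{35223}\right) 339801 = \left(- \frac{8433865882}{35223}\right) 339801 = - \frac{955278686856494}{11741}$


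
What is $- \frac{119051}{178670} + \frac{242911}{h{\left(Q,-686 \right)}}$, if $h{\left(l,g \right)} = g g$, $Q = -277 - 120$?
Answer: $- \frac{371294589}{2472981980} \approx -0.15014$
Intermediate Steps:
$Q = -397$ ($Q = -277 + \left(-152 + 32\right) = -277 - 120 = -397$)
$h{\left(l,g \right)} = g^{2}$
$- \frac{119051}{178670} + \frac{242911}{h{\left(Q,-686 \right)}} = - \frac{119051}{178670} + \frac{242911}{\left(-686\right)^{2}} = \left(-119051\right) \frac{1}{178670} + \frac{242911}{470596} = - \frac{7003}{10510} + 242911 \cdot \frac{1}{470596} = - \frac{7003}{10510} + \frac{242911}{470596} = - \frac{371294589}{2472981980}$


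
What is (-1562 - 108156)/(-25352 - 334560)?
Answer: 7837/25708 ≈ 0.30485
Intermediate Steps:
(-1562 - 108156)/(-25352 - 334560) = -109718/(-359912) = -109718*(-1/359912) = 7837/25708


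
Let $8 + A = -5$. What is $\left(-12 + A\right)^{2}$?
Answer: $625$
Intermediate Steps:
$A = -13$ ($A = -8 - 5 = -13$)
$\left(-12 + A\right)^{2} = \left(-12 - 13\right)^{2} = \left(-25\right)^{2} = 625$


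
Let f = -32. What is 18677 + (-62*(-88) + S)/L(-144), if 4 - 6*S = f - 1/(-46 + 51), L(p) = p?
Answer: 80520779/4320 ≈ 18639.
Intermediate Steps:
S = 181/30 (S = ⅔ - (-32 - 1/(-46 + 51))/6 = ⅔ - (-32 - 1/5)/6 = ⅔ - (-32 - 1*⅕)/6 = ⅔ - (-32 - ⅕)/6 = ⅔ - ⅙*(-161/5) = ⅔ + 161/30 = 181/30 ≈ 6.0333)
18677 + (-62*(-88) + S)/L(-144) = 18677 + (-62*(-88) + 181/30)/(-144) = 18677 + (5456 + 181/30)*(-1/144) = 18677 + (163861/30)*(-1/144) = 18677 - 163861/4320 = 80520779/4320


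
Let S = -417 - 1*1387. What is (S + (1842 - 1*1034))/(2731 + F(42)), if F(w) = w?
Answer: -996/2773 ≈ -0.35918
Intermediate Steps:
S = -1804 (S = -417 - 1387 = -1804)
(S + (1842 - 1*1034))/(2731 + F(42)) = (-1804 + (1842 - 1*1034))/(2731 + 42) = (-1804 + (1842 - 1034))/2773 = (-1804 + 808)*(1/2773) = -996*1/2773 = -996/2773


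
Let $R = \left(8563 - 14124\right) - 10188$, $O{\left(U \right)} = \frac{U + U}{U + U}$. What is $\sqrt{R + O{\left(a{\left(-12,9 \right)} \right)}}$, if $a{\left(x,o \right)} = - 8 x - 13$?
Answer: $2 i \sqrt{3937} \approx 125.49 i$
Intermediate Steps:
$a{\left(x,o \right)} = -13 - 8 x$
$O{\left(U \right)} = 1$ ($O{\left(U \right)} = \frac{2 U}{2 U} = 2 U \frac{1}{2 U} = 1$)
$R = -15749$ ($R = -5561 - 10188 = -15749$)
$\sqrt{R + O{\left(a{\left(-12,9 \right)} \right)}} = \sqrt{-15749 + 1} = \sqrt{-15748} = 2 i \sqrt{3937}$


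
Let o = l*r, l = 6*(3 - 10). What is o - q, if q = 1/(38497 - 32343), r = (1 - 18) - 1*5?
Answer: 5686295/6154 ≈ 924.00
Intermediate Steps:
l = -42 (l = 6*(-7) = -42)
r = -22 (r = -17 - 5 = -22)
o = 924 (o = -42*(-22) = 924)
q = 1/6154 ≈ 0.00016250
o - q = 924 - 1*1/6154 = 924 - 1/6154 = 5686295/6154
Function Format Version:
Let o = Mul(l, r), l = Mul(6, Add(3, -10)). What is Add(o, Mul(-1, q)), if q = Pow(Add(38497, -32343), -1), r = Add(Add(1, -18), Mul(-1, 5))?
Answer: Rational(5686295, 6154) ≈ 924.00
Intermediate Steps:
l = -42 (l = Mul(6, -7) = -42)
r = -22 (r = Add(-17, -5) = -22)
o = 924 (o = Mul(-42, -22) = 924)
q = Rational(1, 6154) (q = Pow(6154, -1) = Rational(1, 6154) ≈ 0.00016250)
Add(o, Mul(-1, q)) = Add(924, Mul(-1, Rational(1, 6154))) = Add(924, Rational(-1, 6154)) = Rational(5686295, 6154)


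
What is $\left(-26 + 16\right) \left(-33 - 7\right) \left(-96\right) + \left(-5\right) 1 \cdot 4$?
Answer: $-38420$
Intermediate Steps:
$\left(-26 + 16\right) \left(-33 - 7\right) \left(-96\right) + \left(-5\right) 1 \cdot 4 = \left(-10\right) \left(-40\right) \left(-96\right) - 20 = 400 \left(-96\right) - 20 = -38400 - 20 = -38420$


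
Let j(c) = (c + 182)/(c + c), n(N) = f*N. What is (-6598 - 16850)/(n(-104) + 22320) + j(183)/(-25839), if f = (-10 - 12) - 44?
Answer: -4620002569/5749900992 ≈ -0.80349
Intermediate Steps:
f = -66 (f = -22 - 44 = -66)
n(N) = -66*N
j(c) = (182 + c)/(2*c) (j(c) = (182 + c)/((2*c)) = (182 + c)*(1/(2*c)) = (182 + c)/(2*c))
(-6598 - 16850)/(n(-104) + 22320) + j(183)/(-25839) = (-6598 - 16850)/(-66*(-104) + 22320) + ((½)*(182 + 183)/183)/(-25839) = -23448/(6864 + 22320) + ((½)*(1/183)*365)*(-1/25839) = -23448/29184 + (365/366)*(-1/25839) = -23448*1/29184 - 365/9457074 = -977/1216 - 365/9457074 = -4620002569/5749900992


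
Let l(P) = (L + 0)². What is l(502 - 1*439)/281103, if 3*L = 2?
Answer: 4/2529927 ≈ 1.5811e-6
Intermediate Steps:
L = ⅔ (L = (⅓)*2 = ⅔ ≈ 0.66667)
l(P) = 4/9 (l(P) = (⅔ + 0)² = (⅔)² = 4/9)
l(502 - 1*439)/281103 = (4/9)/281103 = (4/9)*(1/281103) = 4/2529927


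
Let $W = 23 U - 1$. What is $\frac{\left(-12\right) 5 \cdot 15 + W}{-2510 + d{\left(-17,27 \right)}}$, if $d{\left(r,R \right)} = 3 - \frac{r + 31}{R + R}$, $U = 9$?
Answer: $\frac{9369}{33848} \approx 0.2768$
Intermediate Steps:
$d{\left(r,R \right)} = 3 - \frac{31 + r}{2 R}$
$W = 206$ ($W = 23 \cdot 9 - 1 = 207 - 1 = 206$)
$\frac{\left(-12\right) 5 \cdot 15 + W}{-2510 + d{\left(-17,27 \right)}} = \frac{\left(-12\right) 5 \cdot 15 + 206}{-2510 + \frac{-31 - -17 + 6 \cdot 27}{2 \cdot 27}} = \frac{\left(-60\right) 15 + 206}{-2510 + \frac{1}{2} \cdot \frac{1}{27} \left(-31 + 17 + 162\right)} = \frac{-900 + 206}{-2510 + \frac{1}{2} \cdot \frac{1}{27} \cdot 148} = - \frac{694}{-2510 + \frac{74}{27}} = - \frac{694}{- \frac{67696}{27}} = \left(-694\right) \left(- \frac{27}{67696}\right) = \frac{9369}{33848}$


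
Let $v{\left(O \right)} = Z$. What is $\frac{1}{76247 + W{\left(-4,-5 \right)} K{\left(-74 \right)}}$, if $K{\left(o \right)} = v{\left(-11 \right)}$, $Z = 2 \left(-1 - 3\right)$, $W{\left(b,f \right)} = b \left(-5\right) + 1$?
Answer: $\frac{1}{76079} \approx 1.3144 \cdot 10^{-5}$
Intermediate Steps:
$W{\left(b,f \right)} = 1 - 5 b$ ($W{\left(b,f \right)} = - 5 b + 1 = 1 - 5 b$)
$Z = -8$ ($Z = 2 \left(-4\right) = -8$)
$v{\left(O \right)} = -8$
$K{\left(o \right)} = -8$
$\frac{1}{76247 + W{\left(-4,-5 \right)} K{\left(-74 \right)}} = \frac{1}{76247 + \left(1 - -20\right) \left(-8\right)} = \frac{1}{76247 + \left(1 + 20\right) \left(-8\right)} = \frac{1}{76247 + 21 \left(-8\right)} = \frac{1}{76247 - 168} = \frac{1}{76079}$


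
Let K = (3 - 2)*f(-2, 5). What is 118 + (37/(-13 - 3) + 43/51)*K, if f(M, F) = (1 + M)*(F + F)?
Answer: 54139/408 ≈ 132.69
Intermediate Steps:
f(M, F) = 2*F*(1 + M) (f(M, F) = (1 + M)*(2*F) = 2*F*(1 + M))
K = -10 (K = (3 - 2)*(2*5*(1 - 2)) = 1*(2*5*(-1)) = 1*(-10) = -10)
118 + (37/(-13 - 3) + 43/51)*K = 118 + (37/(-13 - 3) + 43/51)*(-10) = 118 + (37/(-16) + 43*(1/51))*(-10) = 118 + (37*(-1/16) + 43/51)*(-10) = 118 + (-37/16 + 43/51)*(-10) = 118 - 1199/816*(-10) = 118 + 5995/408 = 54139/408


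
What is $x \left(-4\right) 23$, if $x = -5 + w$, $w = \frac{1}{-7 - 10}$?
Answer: $\frac{7912}{17} \approx 465.41$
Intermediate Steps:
$w = - \frac{1}{17}$ ($w = \frac{1}{-17} = - \frac{1}{17} \approx -0.058824$)
$x = - \frac{86}{17}$ ($x = -5 - \frac{1}{17} = - \frac{86}{17} \approx -5.0588$)
$x \left(-4\right) 23 = \left(- \frac{86}{17}\right) \left(-4\right) 23 = \frac{344}{17} \cdot 23 = \frac{7912}{17}$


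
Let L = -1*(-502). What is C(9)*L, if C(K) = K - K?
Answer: 0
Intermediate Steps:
L = 502
C(K) = 0
C(9)*L = 0*502 = 0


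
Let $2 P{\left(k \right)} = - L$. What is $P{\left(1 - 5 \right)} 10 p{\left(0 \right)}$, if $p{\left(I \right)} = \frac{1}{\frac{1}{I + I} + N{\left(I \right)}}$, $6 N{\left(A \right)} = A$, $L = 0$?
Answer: $0$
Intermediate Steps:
$N{\left(A \right)} = \frac{A}{6}$
$P{\left(k \right)} = 0$ ($P{\left(k \right)} = \frac{\left(-1\right) 0}{2} = \frac{1}{2} \cdot 0 = 0$)
$p{\left(I \right)} = \frac{1}{\frac{1}{2 I} + \frac{I}{6}}$ ($p{\left(I \right)} = \frac{1}{\frac{1}{I + I} + \frac{I}{6}} = \frac{1}{\frac{1}{2 I} + \frac{I}{6}}$)
$P{\left(1 - 5 \right)} 10 p{\left(0 \right)} = 0 \cdot 10 \cdot 6 \cdot 0 \frac{1}{3 + 0^{2}} = 0 \cdot 6 \cdot 0 \frac{1}{3 + 0} = 0 \cdot 6 \cdot 0 \cdot \frac{1}{3} = 0 \cdot 0 = 0$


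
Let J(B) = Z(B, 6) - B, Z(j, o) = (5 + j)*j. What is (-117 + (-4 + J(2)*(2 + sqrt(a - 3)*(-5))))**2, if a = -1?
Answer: -4991 + 23280*I ≈ -4991.0 + 23280.0*I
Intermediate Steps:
Z(j, o) = j*(5 + j)
J(B) = -B + B*(5 + B) (J(B) = B*(5 + B) - B = -B + B*(5 + B))
(-117 + (-4 + J(2)*(2 + sqrt(a - 3)*(-5))))**2 = (-117 + (-4 + (2*(4 + 2))*(2 + sqrt(-1 - 3)*(-5))))**2 = (-117 + (-4 + (2*6)*(2 + sqrt(-4)*(-5))))**2 = (-117 + (-4 + 12*(2 + (2*I)*(-5))))**2 = (-117 + (-4 + 12*(2 - 10*I)))**2 = (-117 + (-4 + (24 - 120*I)))**2 = (-117 + (20 - 120*I))**2 = (-97 - 120*I)**2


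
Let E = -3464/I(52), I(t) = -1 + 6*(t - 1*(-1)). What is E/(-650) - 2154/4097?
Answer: -214819846/422093425 ≈ -0.50894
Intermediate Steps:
I(t) = 5 + 6*t (I(t) = -1 + 6*(t + 1) = -1 + 6*(1 + t) = -1 + (6 + 6*t) = 5 + 6*t)
E = -3464/317 (E = -3464/(5 + 6*52) = -3464/(5 + 312) = -3464/317 ≈ -10.927)
E/(-650) - 2154/4097 = -3464/317/(-650) - 2154/4097 = -3464/317*(-1/650) - 2154*1/4097 = 1732/103025 - 2154/4097 = -214819846/422093425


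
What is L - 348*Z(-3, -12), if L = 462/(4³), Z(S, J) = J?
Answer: 133863/32 ≈ 4183.2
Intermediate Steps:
L = 231/32 (L = 462/64 = 462*(1/64) = 231/32 ≈ 7.2188)
L - 348*Z(-3, -12) = 231/32 - 348*(-12) = 231/32 + 4176 = 133863/32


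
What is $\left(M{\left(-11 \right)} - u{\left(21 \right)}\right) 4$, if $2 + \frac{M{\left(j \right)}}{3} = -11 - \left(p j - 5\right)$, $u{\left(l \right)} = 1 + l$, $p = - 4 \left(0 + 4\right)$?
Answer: $-2296$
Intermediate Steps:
$p = -16$ ($p = \left(-4\right) 4 = -16$)
$M{\left(j \right)} = -24 + 48 j$ ($M{\left(j \right)} = -6 + 3 \left(-11 - \left(- 16 j - 5\right)\right) = -6 + 3 \left(-11 - \left(-5 - 16 j\right)\right) = -6 + 3 \left(-11 + \left(5 + 16 j\right)\right) = -6 + 3 \left(-6 + 16 j\right) = -6 + \left(-18 + 48 j\right) = -24 + 48 j$)
$\left(M{\left(-11 \right)} - u{\left(21 \right)}\right) 4 = \left(\left(-24 + 48 \left(-11\right)\right) - \left(1 + 21\right)\right) 4 = \left(\left(-24 - 528\right) - 22\right) 4 = \left(-552 - 22\right) 4 = \left(-574\right) 4 = -2296$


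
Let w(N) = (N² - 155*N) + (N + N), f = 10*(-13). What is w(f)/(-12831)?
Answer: -2830/987 ≈ -2.8673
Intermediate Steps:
f = -130
w(N) = N² - 153*N (w(N) = (N² - 155*N) + 2*N = N² - 153*N)
w(f)/(-12831) = -130*(-153 - 130)/(-12831) = -130*(-283)*(-1/12831) = 36790*(-1/12831) = -2830/987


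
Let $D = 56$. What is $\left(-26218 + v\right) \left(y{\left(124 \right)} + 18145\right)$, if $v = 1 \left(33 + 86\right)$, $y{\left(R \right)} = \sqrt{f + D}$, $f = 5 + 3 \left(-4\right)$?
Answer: $-473749048$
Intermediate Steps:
$f = -7$ ($f = 5 - 12 = -7$)
$y{\left(R \right)} = 7$ ($y{\left(R \right)} = \sqrt{-7 + 56} = \sqrt{49} = 7$)
$v = 119$ ($v = 1 \cdot 119 = 119$)
$\left(-26218 + v\right) \left(y{\left(124 \right)} + 18145\right) = \left(-26218 + 119\right) \left(7 + 18145\right) = \left(-26099\right) 18152 = -473749048$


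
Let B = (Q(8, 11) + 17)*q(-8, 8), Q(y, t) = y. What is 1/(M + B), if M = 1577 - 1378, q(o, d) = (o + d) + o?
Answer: -1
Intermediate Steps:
q(o, d) = d + 2*o (q(o, d) = (d + o) + o = d + 2*o)
B = -200 (B = (8 + 17)*(8 + 2*(-8)) = 25*(8 - 16) = 25*(-8) = -200)
M = 199
1/(M + B) = 1/(199 - 200) = 1/(-1) = -1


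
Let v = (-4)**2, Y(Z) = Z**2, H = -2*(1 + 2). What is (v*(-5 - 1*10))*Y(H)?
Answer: -8640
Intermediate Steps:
H = -6 (H = -2*3 = -6)
v = 16
(v*(-5 - 1*10))*Y(H) = (16*(-5 - 1*10))*(-6)**2 = (16*(-5 - 10))*36 = (16*(-15))*36 = -240*36 = -8640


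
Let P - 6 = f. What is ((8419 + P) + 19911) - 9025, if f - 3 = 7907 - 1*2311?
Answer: 24910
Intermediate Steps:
f = 5599 (f = 3 + (7907 - 1*2311) = 3 + (7907 - 2311) = 3 + 5596 = 5599)
P = 5605 (P = 6 + 5599 = 5605)
((8419 + P) + 19911) - 9025 = ((8419 + 5605) + 19911) - 9025 = (14024 + 19911) - 9025 = 33935 - 9025 = 24910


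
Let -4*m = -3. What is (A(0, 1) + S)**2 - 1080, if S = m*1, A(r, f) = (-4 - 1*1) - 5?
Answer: -15911/16 ≈ -994.44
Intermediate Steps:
A(r, f) = -10 (A(r, f) = (-4 - 1) - 5 = -5 - 5 = -10)
m = 3/4 (m = -1/4*(-3) = 3/4 ≈ 0.75000)
S = 3/4 (S = (3/4)*1 = 3/4 ≈ 0.75000)
(A(0, 1) + S)**2 - 1080 = (-10 + 3/4)**2 - 1080 = (-37/4)**2 - 1080 = 1369/16 - 1080 = -15911/16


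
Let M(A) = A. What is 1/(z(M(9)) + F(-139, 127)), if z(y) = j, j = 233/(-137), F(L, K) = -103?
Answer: -137/14344 ≈ -0.0095510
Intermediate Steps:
j = -233/137 (j = 233*(-1/137) = -233/137 ≈ -1.7007)
z(y) = -233/137
1/(z(M(9)) + F(-139, 127)) = 1/(-233/137 - 103) = 1/(-14344/137) = -137/14344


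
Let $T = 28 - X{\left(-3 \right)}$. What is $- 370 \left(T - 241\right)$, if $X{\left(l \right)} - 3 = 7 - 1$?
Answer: $82140$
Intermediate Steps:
$X{\left(l \right)} = 9$ ($X{\left(l \right)} = 3 + \left(7 - 1\right) = 3 + 6 = 9$)
$T = 19$ ($T = 28 - 9 = 19$)
$- 370 \left(T - 241\right) = - 370 \left(19 - 241\right) = \left(-370\right) \left(-222\right) = 82140$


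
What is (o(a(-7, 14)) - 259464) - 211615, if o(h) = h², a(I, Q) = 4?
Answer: -471063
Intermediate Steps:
(o(a(-7, 14)) - 259464) - 211615 = (4² - 259464) - 211615 = (16 - 259464) - 211615 = -259448 - 211615 = -471063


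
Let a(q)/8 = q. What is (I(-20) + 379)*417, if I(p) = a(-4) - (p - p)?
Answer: 144699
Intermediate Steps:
a(q) = 8*q
I(p) = -32 (I(p) = 8*(-4) - (p - p) = -32 - 1*0 = -32 + 0 = -32)
(I(-20) + 379)*417 = (-32 + 379)*417 = 347*417 = 144699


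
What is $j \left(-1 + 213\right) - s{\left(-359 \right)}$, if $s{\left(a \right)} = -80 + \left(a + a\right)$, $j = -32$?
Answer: $-5986$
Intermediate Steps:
$s{\left(a \right)} = -80 + 2 a$
$j \left(-1 + 213\right) - s{\left(-359 \right)} = - 32 \left(-1 + 213\right) - \left(-80 + 2 \left(-359\right)\right) = \left(-32\right) 212 - \left(-80 - 718\right) = -6784 - -798 = -6784 + 798 = -5986$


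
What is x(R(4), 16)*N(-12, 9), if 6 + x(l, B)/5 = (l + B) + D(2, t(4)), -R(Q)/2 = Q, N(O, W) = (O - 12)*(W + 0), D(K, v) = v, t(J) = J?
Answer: -6480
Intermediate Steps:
N(O, W) = W*(-12 + O) (N(O, W) = (-12 + O)*W = W*(-12 + O))
R(Q) = -2*Q
x(l, B) = -10 + 5*B + 5*l (x(l, B) = -30 + 5*((l + B) + 4) = -30 + 5*((B + l) + 4) = -30 + 5*(4 + B + l) = -30 + (20 + 5*B + 5*l) = -10 + 5*B + 5*l)
x(R(4), 16)*N(-12, 9) = (-10 + 5*16 + 5*(-2*4))*(9*(-12 - 12)) = (-10 + 80 + 5*(-8))*(9*(-24)) = (-10 + 80 - 40)*(-216) = 30*(-216) = -6480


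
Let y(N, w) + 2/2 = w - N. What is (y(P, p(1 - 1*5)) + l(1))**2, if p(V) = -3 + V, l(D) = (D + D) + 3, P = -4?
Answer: 1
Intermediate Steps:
l(D) = 3 + 2*D (l(D) = 2*D + 3 = 3 + 2*D)
y(N, w) = -1 + w - N (y(N, w) = -1 + (w - N) = -1 + w - N)
(y(P, p(1 - 1*5)) + l(1))**2 = ((-1 + (-3 + (1 - 1*5)) - 1*(-4)) + (3 + 2*1))**2 = ((-1 + (-3 + (1 - 5)) + 4) + (3 + 2))**2 = ((-1 + (-3 - 4) + 4) + 5)**2 = ((-1 - 7 + 4) + 5)**2 = (-4 + 5)**2 = 1**2 = 1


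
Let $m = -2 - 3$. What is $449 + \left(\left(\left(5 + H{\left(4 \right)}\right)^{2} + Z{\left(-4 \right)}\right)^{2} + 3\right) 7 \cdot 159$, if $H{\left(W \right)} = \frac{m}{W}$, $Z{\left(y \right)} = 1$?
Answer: $\frac{65613881}{256} \approx 2.563 \cdot 10^{5}$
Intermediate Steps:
$m = -5$ ($m = -2 - 3 = -5$)
$H{\left(W \right)} = - \frac{5}{W}$
$449 + \left(\left(\left(5 + H{\left(4 \right)}\right)^{2} + Z{\left(-4 \right)}\right)^{2} + 3\right) 7 \cdot 159 = 449 + \left(\left(\left(5 - \frac{5}{4}\right)^{2} + 1\right)^{2} + 3\right) 7 \cdot 159 = 449 + \left(\left(\left(\frac{15}{4}\right)^{2} + 1\right)^{2} + 3\right) 7 \cdot 159 = 449 + \left(\left(\frac{225}{16} + 1\right)^{2} + 3\right) 7 \cdot 159 = 449 + \left(\left(\frac{241}{16}\right)^{2} + 3\right) 7 \cdot 159 = 449 + \left(\frac{58081}{256} + 3\right) 7 \cdot 159 = 449 + \frac{58849}{256} \cdot 7 \cdot 159 = 449 + \frac{411943}{256} \cdot 159 = 449 + \frac{65498937}{256} = \frac{65613881}{256}$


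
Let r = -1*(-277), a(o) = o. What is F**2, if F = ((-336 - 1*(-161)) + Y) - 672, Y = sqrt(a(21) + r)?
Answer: (847 - sqrt(298))**2 ≈ 6.8846e+5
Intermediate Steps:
r = 277
Y = sqrt(298) (Y = sqrt(21 + 277) = sqrt(298) ≈ 17.263)
F = -847 + sqrt(298) (F = ((-336 - 1*(-161)) + sqrt(298)) - 672 = ((-336 + 161) + sqrt(298)) - 672 = (-175 + sqrt(298)) - 672 = -847 + sqrt(298) ≈ -829.74)
F**2 = (-847 + sqrt(298))**2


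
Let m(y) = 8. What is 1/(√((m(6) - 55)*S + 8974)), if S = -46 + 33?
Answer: √1065/3195 ≈ 0.010214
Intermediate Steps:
S = -13
1/(√((m(6) - 55)*S + 8974)) = 1/(√((8 - 55)*(-13) + 8974)) = 1/(√(-47*(-13) + 8974)) = 1/(√(611 + 8974)) = 1/(√9585) = 1/(3*√1065) = √1065/3195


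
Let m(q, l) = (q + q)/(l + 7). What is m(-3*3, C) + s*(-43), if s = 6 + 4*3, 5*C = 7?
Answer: -5433/7 ≈ -776.14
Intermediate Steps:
C = 7/5 (C = (1/5)*7 = 7/5 ≈ 1.4000)
m(q, l) = 2*q/(7 + l) (m(q, l) = (2*q)/(7 + l) = 2*q/(7 + l))
s = 18 (s = 6 + 12 = 18)
m(-3*3, C) + s*(-43) = 2*(-3*3)/(7 + 7/5) + 18*(-43) = 2*(-9)/(42/5) - 774 = 2*(-9)*(5/42) - 774 = -15/7 - 774 = -5433/7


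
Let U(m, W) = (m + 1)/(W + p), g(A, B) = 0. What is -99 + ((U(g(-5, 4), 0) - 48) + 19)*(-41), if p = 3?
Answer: 3229/3 ≈ 1076.3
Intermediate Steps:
U(m, W) = (1 + m)/(3 + W) (U(m, W) = (m + 1)/(W + 3) = (1 + m)/(3 + W))
-99 + ((U(g(-5, 4), 0) - 48) + 19)*(-41) = -99 + (((1 + 0)/(3 + 0) - 48) + 19)*(-41) = -99 + ((1/3 - 48) + 19)*(-41) = -99 + (((⅓)*1 - 48) + 19)*(-41) = -99 + ((⅓ - 48) + 19)*(-41) = -99 + (-143/3 + 19)*(-41) = -99 - 86/3*(-41) = -99 + 3526/3 = 3229/3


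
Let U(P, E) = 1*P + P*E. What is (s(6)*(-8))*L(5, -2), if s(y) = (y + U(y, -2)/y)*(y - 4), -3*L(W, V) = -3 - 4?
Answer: -560/3 ≈ -186.67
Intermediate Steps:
L(W, V) = 7/3 (L(W, V) = -(-3 - 4)/3 = -1/3*(-7) = 7/3)
U(P, E) = P + E*P
s(y) = (-1 + y)*(-4 + y) (s(y) = (y + (y*(1 - 2))/y)*(y - 4) = (y + (y*(-1))/y)*(-4 + y) = (y + (-y)/y)*(-4 + y) = (y - 1)*(-4 + y) = (-1 + y)*(-4 + y))
(s(6)*(-8))*L(5, -2) = ((4 + 6**2 - 5*6)*(-8))*(7/3) = ((4 + 36 - 30)*(-8))*(7/3) = (10*(-8))*(7/3) = -80*7/3 = -560/3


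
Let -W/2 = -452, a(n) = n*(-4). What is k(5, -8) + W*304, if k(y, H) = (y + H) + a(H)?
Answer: 274845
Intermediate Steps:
a(n) = -4*n
W = 904 (W = -2*(-452) = 904)
k(y, H) = y - 3*H (k(y, H) = (y + H) - 4*H = (H + y) - 4*H = y - 3*H)
k(5, -8) + W*304 = (5 - 3*(-8)) + 904*304 = (5 + 24) + 274816 = 29 + 274816 = 274845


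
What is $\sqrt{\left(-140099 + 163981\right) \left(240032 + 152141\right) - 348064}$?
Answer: $\sqrt{9365527522} \approx 96776.0$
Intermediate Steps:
$\sqrt{\left(-140099 + 163981\right) \left(240032 + 152141\right) - 348064} = \sqrt{23882 \cdot 392173 - 348064} = \sqrt{9365875586 - 348064} = \sqrt{9365527522}$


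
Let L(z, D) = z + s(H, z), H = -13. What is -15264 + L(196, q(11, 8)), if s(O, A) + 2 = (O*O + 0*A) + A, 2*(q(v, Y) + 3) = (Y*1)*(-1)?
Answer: -14705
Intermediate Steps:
q(v, Y) = -3 - Y/2 (q(v, Y) = -3 + ((Y*1)*(-1))/2 = -3 + (Y*(-1))/2 = -3 + (-Y)/2 = -3 - Y/2)
s(O, A) = -2 + A + O² (s(O, A) = -2 + ((O*O + 0*A) + A) = -2 + ((O² + 0) + A) = -2 + (O² + A) = -2 + (A + O²) = -2 + A + O²)
L(z, D) = 167 + 2*z (L(z, D) = z + (-2 + z + (-13)²) = z + (-2 + z + 169) = z + (167 + z) = 167 + 2*z)
-15264 + L(196, q(11, 8)) = -15264 + (167 + 2*196) = -15264 + (167 + 392) = -15264 + 559 = -14705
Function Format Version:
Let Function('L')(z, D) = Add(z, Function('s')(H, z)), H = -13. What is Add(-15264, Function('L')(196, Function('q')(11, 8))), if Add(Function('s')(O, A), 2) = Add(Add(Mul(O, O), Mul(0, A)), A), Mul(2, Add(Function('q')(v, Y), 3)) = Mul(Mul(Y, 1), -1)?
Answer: -14705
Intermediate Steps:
Function('q')(v, Y) = Add(-3, Mul(Rational(-1, 2), Y)) (Function('q')(v, Y) = Add(-3, Mul(Rational(1, 2), Mul(Mul(Y, 1), -1))) = Add(-3, Mul(Rational(1, 2), Mul(Y, -1))) = Add(-3, Mul(Rational(1, 2), Mul(-1, Y))) = Add(-3, Mul(Rational(-1, 2), Y)))
Function('s')(O, A) = Add(-2, A, Pow(O, 2)) (Function('s')(O, A) = Add(-2, Add(Add(Mul(O, O), Mul(0, A)), A)) = Add(-2, Add(Add(Pow(O, 2), 0), A)) = Add(-2, Add(Pow(O, 2), A)) = Add(-2, Add(A, Pow(O, 2))) = Add(-2, A, Pow(O, 2)))
Function('L')(z, D) = Add(167, Mul(2, z)) (Function('L')(z, D) = Add(z, Add(-2, z, Pow(-13, 2))) = Add(z, Add(-2, z, 169)) = Add(z, Add(167, z)) = Add(167, Mul(2, z)))
Add(-15264, Function('L')(196, Function('q')(11, 8))) = Add(-15264, Add(167, Mul(2, 196))) = Add(-15264, Add(167, 392)) = Add(-15264, 559) = -14705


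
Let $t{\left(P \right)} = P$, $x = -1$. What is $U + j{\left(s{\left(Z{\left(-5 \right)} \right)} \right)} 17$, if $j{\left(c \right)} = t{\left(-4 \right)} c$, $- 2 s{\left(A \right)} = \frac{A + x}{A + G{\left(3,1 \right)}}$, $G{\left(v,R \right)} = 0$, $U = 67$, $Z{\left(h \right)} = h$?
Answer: $\frac{539}{5} \approx 107.8$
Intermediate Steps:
$s{\left(A \right)} = - \frac{-1 + A}{2 A}$ ($s{\left(A \right)} = - \frac{\left(A - 1\right) \frac{1}{A + 0}}{2} = - \frac{\left(-1 + A\right) \frac{1}{A}}{2} = - \frac{\frac{1}{A} \left(-1 + A\right)}{2} = - \frac{-1 + A}{2 A}$)
$j{\left(c \right)} = - 4 c$
$U + j{\left(s{\left(Z{\left(-5 \right)} \right)} \right)} 17 = 67 + - 4 \frac{1 - -5}{2 \left(-5\right)} 17 = 67 + - 4 \cdot \frac{1}{2} \left(- \frac{1}{5}\right) \left(1 + 5\right) 17 = 67 + - 4 \cdot \frac{1}{2} \left(- \frac{1}{5}\right) 6 \cdot 17 = 67 + \left(-4\right) \left(- \frac{3}{5}\right) 17 = 67 + \frac{12}{5} \cdot 17 = 67 + \frac{204}{5} = \frac{539}{5}$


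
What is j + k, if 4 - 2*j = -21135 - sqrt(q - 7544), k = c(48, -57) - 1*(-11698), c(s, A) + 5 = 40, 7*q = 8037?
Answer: 44605/2 + I*sqrt(313397)/14 ≈ 22303.0 + 39.987*I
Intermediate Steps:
q = 8037/7 (q = (1/7)*8037 = 8037/7 ≈ 1148.1)
c(s, A) = 35 (c(s, A) = -5 + 40 = 35)
k = 11733 (k = 35 - 1*(-11698) = 35 + 11698 = 11733)
j = 21139/2 + I*sqrt(313397)/14 (j = 2 - (-21135 - sqrt(8037/7 - 7544))/2 = 2 - (-21135 - sqrt(-44771/7))/2 = 2 - (-21135 - I*sqrt(313397)/7)/2 = 2 + (21135/2 + I*sqrt(313397)/14) = 21139/2 + I*sqrt(313397)/14 ≈ 10570.0 + 39.987*I)
j + k = (21139/2 + I*sqrt(313397)/14) + 11733 = 44605/2 + I*sqrt(313397)/14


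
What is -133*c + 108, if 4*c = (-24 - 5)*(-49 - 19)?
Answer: -65461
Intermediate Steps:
c = 493 (c = ((-24 - 5)*(-49 - 19))/4 = (-29*(-68))/4 = (1/4)*1972 = 493)
-133*c + 108 = -133*493 + 108 = -65569 + 108 = -65461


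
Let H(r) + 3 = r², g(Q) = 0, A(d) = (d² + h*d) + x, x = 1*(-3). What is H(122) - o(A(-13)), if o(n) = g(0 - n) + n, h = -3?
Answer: 14676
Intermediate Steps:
x = -3
A(d) = -3 + d² - 3*d (A(d) = (d² - 3*d) - 3 = -3 + d² - 3*d)
o(n) = n (o(n) = 0 + n = n)
H(r) = -3 + r²
H(122) - o(A(-13)) = (-3 + 122²) - (-3 + (-13)² - 3*(-13)) = (-3 + 14884) - (-3 + 169 + 39) = 14881 - 1*205 = 14881 - 205 = 14676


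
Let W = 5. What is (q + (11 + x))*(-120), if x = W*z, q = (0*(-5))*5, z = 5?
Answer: -4320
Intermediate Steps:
q = 0 (q = 0*5 = 0)
x = 25 (x = 5*5 = 25)
(q + (11 + x))*(-120) = (0 + (11 + 25))*(-120) = (0 + 36)*(-120) = 36*(-120) = -4320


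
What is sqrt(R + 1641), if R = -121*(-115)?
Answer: 2*sqrt(3889) ≈ 124.72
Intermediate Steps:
R = 13915
sqrt(R + 1641) = sqrt(13915 + 1641) = sqrt(15556) = 2*sqrt(3889)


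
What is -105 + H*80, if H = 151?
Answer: 11975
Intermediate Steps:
-105 + H*80 = -105 + 151*80 = -105 + 12080 = 11975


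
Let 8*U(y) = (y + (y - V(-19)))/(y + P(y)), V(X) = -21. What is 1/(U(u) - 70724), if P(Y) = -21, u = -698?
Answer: -5752/406803073 ≈ -1.4140e-5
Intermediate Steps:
U(y) = (21 + 2*y)/(8*(-21 + y)) (U(y) = ((y + (y - 1*(-21)))/(y - 21))/8 = ((y + (y + 21))/(-21 + y))/8 = ((y + (21 + y))/(-21 + y))/8 = ((21 + 2*y)/(-21 + y))/8 = (21 + 2*y)/(8*(-21 + y)))
1/(U(u) - 70724) = 1/((21 + 2*(-698))/(8*(-21 - 698)) - 70724) = 1/((1/8)*(21 - 1396)/(-719) - 70724) = 1/((1/8)*(-1/719)*(-1375) - 70724) = 1/(1375/5752 - 70724) = 1/(-406803073/5752) = -5752/406803073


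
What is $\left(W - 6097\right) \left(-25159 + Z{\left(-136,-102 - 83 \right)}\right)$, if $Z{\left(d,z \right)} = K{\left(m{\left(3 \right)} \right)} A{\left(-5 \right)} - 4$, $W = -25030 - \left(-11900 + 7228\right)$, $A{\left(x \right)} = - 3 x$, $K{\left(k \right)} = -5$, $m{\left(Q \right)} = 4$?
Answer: $667671290$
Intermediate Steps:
$W = -20358$ ($W = -25030 - -4672 = -25030 + 4672 = -20358$)
$Z{\left(d,z \right)} = -79$ ($Z{\left(d,z \right)} = - 5 \left(\left(-3\right) \left(-5\right)\right) - 4 = \left(-5\right) 15 - 4 = -75 - 4 = -79$)
$\left(W - 6097\right) \left(-25159 + Z{\left(-136,-102 - 83 \right)}\right) = \left(-20358 - 6097\right) \left(-25159 - 79\right) = \left(-26455\right) \left(-25238\right) = 667671290$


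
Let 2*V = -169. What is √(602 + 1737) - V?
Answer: 169/2 + √2339 ≈ 132.86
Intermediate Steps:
V = -169/2 (V = (½)*(-169) = -169/2 ≈ -84.500)
√(602 + 1737) - V = √(602 + 1737) - 1*(-169/2) = √2339 + 169/2 = 169/2 + √2339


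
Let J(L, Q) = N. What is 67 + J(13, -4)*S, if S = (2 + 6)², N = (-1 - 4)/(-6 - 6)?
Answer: 281/3 ≈ 93.667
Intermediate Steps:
N = 5/12 (N = -5/(-12) = -5*(-1/12) = 5/12 ≈ 0.41667)
J(L, Q) = 5/12
S = 64 (S = 8² = 64)
67 + J(13, -4)*S = 67 + (5/12)*64 = 67 + 80/3 = 281/3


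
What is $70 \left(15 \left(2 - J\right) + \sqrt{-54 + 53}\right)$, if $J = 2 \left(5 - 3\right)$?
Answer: $-2100 + 70 i \approx -2100.0 + 70.0 i$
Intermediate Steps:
$J = 4$ ($J = 2 \cdot 2 = 4$)
$70 \left(15 \left(2 - J\right) + \sqrt{-54 + 53}\right) = 70 \left(15 \left(2 - 4\right) + \sqrt{-54 + 53}\right) = 70 \left(15 \left(2 - 4\right) + \sqrt{-1}\right) = 70 \left(15 \left(-2\right) + i\right) = 70 \left(-30 + i\right) = -2100 + 70 i$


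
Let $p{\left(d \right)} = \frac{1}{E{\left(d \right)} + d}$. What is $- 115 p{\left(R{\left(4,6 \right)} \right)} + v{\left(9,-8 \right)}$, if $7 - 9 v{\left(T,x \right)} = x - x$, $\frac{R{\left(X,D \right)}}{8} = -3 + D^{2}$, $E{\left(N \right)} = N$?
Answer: $\frac{887}{1584} \approx 0.55997$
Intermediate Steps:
$R{\left(X,D \right)} = -24 + 8 D^{2}$ ($R{\left(X,D \right)} = 8 \left(-3 + D^{2}\right) = -24 + 8 D^{2}$)
$v{\left(T,x \right)} = \frac{7}{9}$ ($v{\left(T,x \right)} = \frac{7}{9} - \frac{x - x}{9} = \frac{7}{9} - 0 = \frac{7}{9} + 0 = \frac{7}{9}$)
$p{\left(d \right)} = \frac{1}{2 d}$ ($p{\left(d \right)} = \frac{1}{d + d} = \frac{1}{2 d}$)
$- 115 p{\left(R{\left(4,6 \right)} \right)} + v{\left(9,-8 \right)} = - 115 \frac{1}{2 \left(-24 + 8 \cdot 6^{2}\right)} + \frac{7}{9} = - 115 \frac{1}{2 \left(-24 + 8 \cdot 36\right)} + \frac{7}{9} = - 115 \frac{1}{2 \left(-24 + 288\right)} + \frac{7}{9} = - 115 \frac{1}{2 \cdot 264} + \frac{7}{9} = - 115 \cdot \frac{1}{2} \cdot \frac{1}{264} + \frac{7}{9} = \left(-115\right) \frac{1}{528} + \frac{7}{9} = - \frac{115}{528} + \frac{7}{9} = \frac{887}{1584}$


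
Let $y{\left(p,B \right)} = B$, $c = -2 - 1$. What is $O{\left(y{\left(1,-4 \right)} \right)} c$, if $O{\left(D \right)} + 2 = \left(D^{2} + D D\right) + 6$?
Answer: $-108$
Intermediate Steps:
$c = -3$ ($c = -2 - 1 = -3$)
$O{\left(D \right)} = 4 + 2 D^{2}$ ($O{\left(D \right)} = -2 + \left(\left(D^{2} + D D\right) + 6\right) = -2 + \left(\left(D^{2} + D^{2}\right) + 6\right) = -2 + \left(2 D^{2} + 6\right) = -2 + \left(6 + 2 D^{2}\right) = 4 + 2 D^{2}$)
$O{\left(y{\left(1,-4 \right)} \right)} c = \left(4 + 2 \left(-4\right)^{2}\right) \left(-3\right) = \left(4 + 2 \cdot 16\right) \left(-3\right) = \left(4 + 32\right) \left(-3\right) = 36 \left(-3\right) = -108$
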